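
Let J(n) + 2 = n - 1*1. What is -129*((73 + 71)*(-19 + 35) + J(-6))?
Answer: -296055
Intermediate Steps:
J(n) = -3 + n (J(n) = -2 + (n - 1*1) = -2 + (n - 1) = -2 + (-1 + n) = -3 + n)
-129*((73 + 71)*(-19 + 35) + J(-6)) = -129*((73 + 71)*(-19 + 35) + (-3 - 6)) = -129*(144*16 - 9) = -129*(2304 - 9) = -129*2295 = -296055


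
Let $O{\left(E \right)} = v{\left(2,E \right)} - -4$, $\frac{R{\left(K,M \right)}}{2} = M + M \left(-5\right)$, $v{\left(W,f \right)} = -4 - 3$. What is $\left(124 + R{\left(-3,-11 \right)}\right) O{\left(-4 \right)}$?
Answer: $-636$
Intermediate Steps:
$v{\left(W,f \right)} = -7$ ($v{\left(W,f \right)} = -4 - 3 = -7$)
$R{\left(K,M \right)} = - 8 M$ ($R{\left(K,M \right)} = 2 \left(M + M \left(-5\right)\right) = 2 \left(M - 5 M\right) = 2 \left(- 4 M\right) = - 8 M$)
$O{\left(E \right)} = -3$ ($O{\left(E \right)} = -7 - -4 = -7 + 4 = -3$)
$\left(124 + R{\left(-3,-11 \right)}\right) O{\left(-4 \right)} = \left(124 - -88\right) \left(-3\right) = \left(124 + 88\right) \left(-3\right) = 212 \left(-3\right) = -636$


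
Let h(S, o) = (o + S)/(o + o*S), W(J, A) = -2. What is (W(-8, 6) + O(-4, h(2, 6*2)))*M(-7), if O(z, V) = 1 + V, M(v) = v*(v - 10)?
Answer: -1309/18 ≈ -72.722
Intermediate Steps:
M(v) = v*(-10 + v)
h(S, o) = (S + o)/(o + S*o)
(W(-8, 6) + O(-4, h(2, 6*2)))*M(-7) = (-2 + (1 + (2 + 6*2)/(((6*2))*(1 + 2))))*(-7*(-10 - 7)) = (-2 + (1 + (2 + 12)/(12*3)))*(-7*(-17)) = (-2 + (1 + (1/12)*(⅓)*14))*119 = (-2 + (1 + 7/18))*119 = (-2 + 25/18)*119 = -11/18*119 = -1309/18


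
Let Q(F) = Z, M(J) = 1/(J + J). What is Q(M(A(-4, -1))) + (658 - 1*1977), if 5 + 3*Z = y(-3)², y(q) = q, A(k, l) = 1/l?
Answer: -3953/3 ≈ -1317.7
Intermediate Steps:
M(J) = 1/(2*J)
Z = 4/3 (Z = -5/3 + (⅓)*(-3)² = -5/3 + (⅓)*9 = -5/3 + 3 = 4/3 ≈ 1.3333)
Q(F) = 4/3
Q(M(A(-4, -1))) + (658 - 1*1977) = 4/3 + (658 - 1*1977) = 4/3 + (658 - 1977) = 4/3 - 1319 = -3953/3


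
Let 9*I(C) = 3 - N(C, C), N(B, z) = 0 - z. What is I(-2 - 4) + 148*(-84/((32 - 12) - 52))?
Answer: 2329/6 ≈ 388.17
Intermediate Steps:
N(B, z) = -z
I(C) = ⅓ + C/9 (I(C) = (3 - (-1)*C)/9 = (3 + C)/9 = ⅓ + C/9)
I(-2 - 4) + 148*(-84/((32 - 12) - 52)) = (⅓ + (-2 - 4)/9) + 148*(-84/((32 - 12) - 52)) = (⅓ + (⅑)*(-6)) + 148*(-84/(20 - 52)) = (⅓ - ⅔) + 148*(-84/(-32)) = -⅓ + 148*(-84*(-1/32)) = -⅓ + 148*(21/8) = -⅓ + 777/2 = 2329/6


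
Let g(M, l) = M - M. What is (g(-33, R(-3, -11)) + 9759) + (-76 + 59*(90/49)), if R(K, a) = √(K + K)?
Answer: 479777/49 ≈ 9791.4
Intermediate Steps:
R(K, a) = √2*√K (R(K, a) = √(2*K) = √2*√K)
g(M, l) = 0
(g(-33, R(-3, -11)) + 9759) + (-76 + 59*(90/49)) = (0 + 9759) + (-76 + 59*(90/49)) = 9759 + (-76 + 59*(90*(1/49))) = 9759 + (-76 + 59*(90/49)) = 9759 + (-76 + 5310/49) = 9759 + 1586/49 = 479777/49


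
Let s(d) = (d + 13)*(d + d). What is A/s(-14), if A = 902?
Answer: 451/14 ≈ 32.214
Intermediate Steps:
s(d) = 2*d*(13 + d) (s(d) = (13 + d)*(2*d) = 2*d*(13 + d))
A/s(-14) = 902/((2*(-14)*(13 - 14))) = 902/((2*(-14)*(-1))) = 902/28 = 902*(1/28) = 451/14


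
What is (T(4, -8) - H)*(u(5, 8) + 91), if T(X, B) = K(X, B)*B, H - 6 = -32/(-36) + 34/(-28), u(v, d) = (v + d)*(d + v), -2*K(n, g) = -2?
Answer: -223990/63 ≈ -3555.4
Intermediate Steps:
K(n, g) = 1 (K(n, g) = -½*(-2) = 1)
u(v, d) = (d + v)² (u(v, d) = (d + v)*(d + v) = (d + v)²)
H = 715/126 (H = 6 + (-32/(-36) + 34/(-28)) = 6 + (-32*(-1/36) + 34*(-1/28)) = 6 + (8/9 - 17/14) = 6 - 41/126 = 715/126 ≈ 5.6746)
T(X, B) = B (T(X, B) = 1*B = B)
(T(4, -8) - H)*(u(5, 8) + 91) = (-8 - 1*715/126)*((8 + 5)² + 91) = (-8 - 715/126)*(13² + 91) = -1723*(169 + 91)/126 = -1723/126*260 = -223990/63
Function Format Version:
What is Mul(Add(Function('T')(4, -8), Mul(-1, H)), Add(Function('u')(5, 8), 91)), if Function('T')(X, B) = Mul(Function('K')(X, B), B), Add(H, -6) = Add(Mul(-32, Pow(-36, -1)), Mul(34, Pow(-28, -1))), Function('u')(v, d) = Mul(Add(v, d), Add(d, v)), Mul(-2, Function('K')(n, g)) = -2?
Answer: Rational(-223990, 63) ≈ -3555.4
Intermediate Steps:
Function('K')(n, g) = 1 (Function('K')(n, g) = Mul(Rational(-1, 2), -2) = 1)
Function('u')(v, d) = Pow(Add(d, v), 2) (Function('u')(v, d) = Mul(Add(d, v), Add(d, v)) = Pow(Add(d, v), 2))
H = Rational(715, 126) (H = Add(6, Add(Mul(-32, Pow(-36, -1)), Mul(34, Pow(-28, -1)))) = Add(6, Add(Mul(-32, Rational(-1, 36)), Mul(34, Rational(-1, 28)))) = Add(6, Add(Rational(8, 9), Rational(-17, 14))) = Add(6, Rational(-41, 126)) = Rational(715, 126) ≈ 5.6746)
Function('T')(X, B) = B (Function('T')(X, B) = Mul(1, B) = B)
Mul(Add(Function('T')(4, -8), Mul(-1, H)), Add(Function('u')(5, 8), 91)) = Mul(Add(-8, Mul(-1, Rational(715, 126))), Add(Pow(Add(8, 5), 2), 91)) = Mul(Add(-8, Rational(-715, 126)), Add(Pow(13, 2), 91)) = Mul(Rational(-1723, 126), Add(169, 91)) = Mul(Rational(-1723, 126), 260) = Rational(-223990, 63)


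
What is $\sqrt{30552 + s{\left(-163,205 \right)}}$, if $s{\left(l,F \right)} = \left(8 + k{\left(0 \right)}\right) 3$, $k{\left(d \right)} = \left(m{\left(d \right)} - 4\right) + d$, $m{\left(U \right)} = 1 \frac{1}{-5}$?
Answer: $\frac{\sqrt{764085}}{5} \approx 174.82$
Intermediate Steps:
$m{\left(U \right)} = - \frac{1}{5}$ ($m{\left(U \right)} = 1 \left(- \frac{1}{5}\right) = - \frac{1}{5}$)
$k{\left(d \right)} = - \frac{21}{5} + d$ ($k{\left(d \right)} = \left(- \frac{1}{5} - 4\right) + d = - \frac{21}{5} + d$)
$s{\left(l,F \right)} = \frac{57}{5}$ ($s{\left(l,F \right)} = \left(8 + \left(- \frac{21}{5} + 0\right)\right) 3 = \left(8 - \frac{21}{5}\right) 3 = \frac{19}{5} \cdot 3 = \frac{57}{5}$)
$\sqrt{30552 + s{\left(-163,205 \right)}} = \sqrt{30552 + \frac{57}{5}} = \sqrt{\frac{152817}{5}} = \frac{\sqrt{764085}}{5}$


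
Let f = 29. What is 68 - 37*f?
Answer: -1005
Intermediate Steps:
68 - 37*f = 68 - 37*29 = 68 - 1073 = -1005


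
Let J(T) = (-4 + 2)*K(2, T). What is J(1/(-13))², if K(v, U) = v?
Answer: 16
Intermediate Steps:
J(T) = -4 (J(T) = (-4 + 2)*2 = -2*2 = -4)
J(1/(-13))² = (-4)² = 16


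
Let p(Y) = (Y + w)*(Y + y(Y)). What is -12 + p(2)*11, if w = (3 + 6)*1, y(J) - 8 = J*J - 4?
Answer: 1198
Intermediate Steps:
y(J) = 4 + J² (y(J) = 8 + (J*J - 4) = 8 + (J² - 4) = 8 + (-4 + J²) = 4 + J²)
w = 9 (w = 9*1 = 9)
p(Y) = (9 + Y)*(4 + Y + Y²) (p(Y) = (Y + 9)*(Y + (4 + Y²)) = (9 + Y)*(4 + Y + Y²))
-12 + p(2)*11 = -12 + (36 + 2³ + 10*2² + 13*2)*11 = -12 + (36 + 8 + 10*4 + 26)*11 = -12 + (36 + 8 + 40 + 26)*11 = -12 + 110*11 = -12 + 1210 = 1198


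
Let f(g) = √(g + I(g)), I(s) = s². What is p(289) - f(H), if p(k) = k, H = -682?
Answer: 289 - √464442 ≈ -392.50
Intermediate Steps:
f(g) = √(g + g²)
p(289) - f(H) = 289 - √(-682*(1 - 682)) = 289 - √(-682*(-681)) = 289 - √464442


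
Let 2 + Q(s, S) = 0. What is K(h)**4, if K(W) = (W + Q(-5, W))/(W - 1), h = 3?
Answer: 1/16 ≈ 0.062500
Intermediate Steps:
Q(s, S) = -2 (Q(s, S) = -2 + 0 = -2)
K(W) = (-2 + W)/(-1 + W) (K(W) = (W - 2)/(W - 1) = (-2 + W)/(-1 + W))
K(h)**4 = ((-2 + 3)/(-1 + 3))**4 = (1/2)**4 = 1/16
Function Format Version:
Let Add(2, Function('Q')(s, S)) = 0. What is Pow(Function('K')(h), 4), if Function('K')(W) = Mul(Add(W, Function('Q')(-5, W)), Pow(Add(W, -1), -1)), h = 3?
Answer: Rational(1, 16) ≈ 0.062500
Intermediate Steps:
Function('Q')(s, S) = -2 (Function('Q')(s, S) = Add(-2, 0) = -2)
Function('K')(W) = Mul(Pow(Add(-1, W), -1), Add(-2, W)) (Function('K')(W) = Mul(Add(W, -2), Pow(Add(W, -1), -1)) = Mul(Add(-2, W), Pow(Add(-1, W), -1)) = Mul(Pow(Add(-1, W), -1), Add(-2, W)))
Pow(Function('K')(h), 4) = Pow(Mul(Pow(Add(-1, 3), -1), Add(-2, 3)), 4) = Pow(Mul(Pow(2, -1), 1), 4) = Pow(Mul(Rational(1, 2), 1), 4) = Pow(Rational(1, 2), 4) = Rational(1, 16)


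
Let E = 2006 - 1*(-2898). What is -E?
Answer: -4904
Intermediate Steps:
E = 4904 (E = 2006 + 2898 = 4904)
-E = -1*4904 = -4904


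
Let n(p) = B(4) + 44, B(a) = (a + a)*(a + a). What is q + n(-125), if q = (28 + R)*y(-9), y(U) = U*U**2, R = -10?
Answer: -13014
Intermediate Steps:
B(a) = 4*a**2 (B(a) = (2*a)*(2*a) = 4*a**2)
y(U) = U**3
n(p) = 108 (n(p) = 4*4**2 + 44 = 4*16 + 44 = 64 + 44 = 108)
q = -13122 (q = (28 - 10)*(-9)**3 = 18*(-729) = -13122)
q + n(-125) = -13122 + 108 = -13014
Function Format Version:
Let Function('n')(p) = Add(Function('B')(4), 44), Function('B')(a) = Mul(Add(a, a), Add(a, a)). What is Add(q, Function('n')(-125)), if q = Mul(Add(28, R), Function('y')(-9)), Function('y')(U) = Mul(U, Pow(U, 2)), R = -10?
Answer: -13014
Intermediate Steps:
Function('B')(a) = Mul(4, Pow(a, 2)) (Function('B')(a) = Mul(Mul(2, a), Mul(2, a)) = Mul(4, Pow(a, 2)))
Function('y')(U) = Pow(U, 3)
Function('n')(p) = 108 (Function('n')(p) = Add(Mul(4, Pow(4, 2)), 44) = Add(Mul(4, 16), 44) = Add(64, 44) = 108)
q = -13122 (q = Mul(Add(28, -10), Pow(-9, 3)) = Mul(18, -729) = -13122)
Add(q, Function('n')(-125)) = Add(-13122, 108) = -13014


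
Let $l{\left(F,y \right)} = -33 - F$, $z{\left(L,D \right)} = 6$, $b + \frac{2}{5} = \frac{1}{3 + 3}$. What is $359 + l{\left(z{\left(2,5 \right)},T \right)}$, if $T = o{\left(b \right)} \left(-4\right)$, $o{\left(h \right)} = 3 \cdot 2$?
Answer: $320$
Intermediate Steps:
$b = - \frac{7}{30}$ ($b = - \frac{2}{5} + \frac{1}{3 + 3} = - \frac{2}{5} + \frac{1}{6} = - \frac{7}{30} \approx -0.23333$)
$o{\left(h \right)} = 6$
$T = -24$ ($T = 6 \left(-4\right) = -24$)
$359 + l{\left(z{\left(2,5 \right)},T \right)} = 359 - 39 = 320$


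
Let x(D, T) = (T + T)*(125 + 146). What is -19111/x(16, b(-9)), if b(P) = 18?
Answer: -19111/9756 ≈ -1.9589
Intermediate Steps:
x(D, T) = 542*T (x(D, T) = (2*T)*271 = 542*T)
-19111/x(16, b(-9)) = -19111/(542*18) = -19111/9756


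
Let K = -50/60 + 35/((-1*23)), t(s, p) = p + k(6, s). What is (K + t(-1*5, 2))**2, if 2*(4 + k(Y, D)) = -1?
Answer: 112225/4761 ≈ 23.572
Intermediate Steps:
k(Y, D) = -9/2 (k(Y, D) = -4 + (1/2)*(-1) = -4 - 1/2 = -9/2)
t(s, p) = -9/2 + p (t(s, p) = p - 9/2 = -9/2 + p)
K = -325/138 (K = -50*1/60 + 35/(-23) = -5/6 + 35*(-1/23) = -5/6 - 35/23 = -325/138 ≈ -2.3551)
(K + t(-1*5, 2))**2 = (-325/138 + (-9/2 + 2))**2 = (-325/138 - 5/2)**2 = (-335/69)**2 = 112225/4761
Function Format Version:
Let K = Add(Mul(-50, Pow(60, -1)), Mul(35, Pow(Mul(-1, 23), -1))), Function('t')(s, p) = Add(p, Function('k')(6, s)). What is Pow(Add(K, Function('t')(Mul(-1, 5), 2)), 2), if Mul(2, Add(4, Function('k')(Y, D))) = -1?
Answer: Rational(112225, 4761) ≈ 23.572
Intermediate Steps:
Function('k')(Y, D) = Rational(-9, 2) (Function('k')(Y, D) = Add(-4, Mul(Rational(1, 2), -1)) = Add(-4, Rational(-1, 2)) = Rational(-9, 2))
Function('t')(s, p) = Add(Rational(-9, 2), p) (Function('t')(s, p) = Add(p, Rational(-9, 2)) = Add(Rational(-9, 2), p))
K = Rational(-325, 138) (K = Add(Mul(-50, Rational(1, 60)), Mul(35, Pow(-23, -1))) = Add(Rational(-5, 6), Mul(35, Rational(-1, 23))) = Add(Rational(-5, 6), Rational(-35, 23)) = Rational(-325, 138) ≈ -2.3551)
Pow(Add(K, Function('t')(Mul(-1, 5), 2)), 2) = Pow(Add(Rational(-325, 138), Add(Rational(-9, 2), 2)), 2) = Pow(Add(Rational(-325, 138), Rational(-5, 2)), 2) = Pow(Rational(-335, 69), 2) = Rational(112225, 4761)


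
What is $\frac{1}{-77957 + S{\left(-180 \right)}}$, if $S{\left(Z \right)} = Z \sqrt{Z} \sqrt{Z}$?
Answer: $- \frac{1}{45557} \approx -2.1951 \cdot 10^{-5}$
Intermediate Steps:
$S{\left(Z \right)} = Z^{2}$ ($S{\left(Z \right)} = Z^{\frac{3}{2}} \sqrt{Z} = Z^{2}$)
$\frac{1}{-77957 + S{\left(-180 \right)}} = \frac{1}{-77957 + \left(-180\right)^{2}} = \frac{1}{-77957 + 32400} = \frac{1}{-45557} = - \frac{1}{45557}$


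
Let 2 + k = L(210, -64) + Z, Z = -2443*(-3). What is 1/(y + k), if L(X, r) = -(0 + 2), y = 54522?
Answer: 1/61847 ≈ 1.6169e-5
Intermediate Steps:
Z = 7329
L(X, r) = -2 (L(X, r) = -1*2 = -2)
k = 7325 (k = -2 + (-2 + 7329) = -2 + 7327 = 7325)
1/(y + k) = 1/(54522 + 7325) = 1/61847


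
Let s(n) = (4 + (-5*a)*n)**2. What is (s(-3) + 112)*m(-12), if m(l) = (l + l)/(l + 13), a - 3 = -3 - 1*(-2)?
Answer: -30432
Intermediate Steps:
a = 2 (a = 3 + (-3 - 1*(-2)) = 3 + (-3 + 2) = 3 - 1 = 2)
m(l) = 2*l/(13 + l) (m(l) = (2*l)/(13 + l) = 2*l/(13 + l))
s(n) = (4 - 10*n)**2 (s(n) = (4 + (-5*2)*n)**2 = (4 - 10*n)**2)
(s(-3) + 112)*m(-12) = (4*(-2 + 5*(-3))**2 + 112)*(2*(-12)/(13 - 12)) = (4*(-2 - 15)**2 + 112)*(2*(-12)/1) = (4*(-17)**2 + 112)*(2*(-12)*1) = (4*289 + 112)*(-24) = (1156 + 112)*(-24) = 1268*(-24) = -30432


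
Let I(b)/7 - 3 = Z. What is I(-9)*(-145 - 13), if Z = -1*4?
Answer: 1106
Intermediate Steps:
Z = -4
I(b) = -7 (I(b) = 21 + 7*(-4) = 21 - 28 = -7)
I(-9)*(-145 - 13) = -7*(-145 - 13) = -7*(-158) = 1106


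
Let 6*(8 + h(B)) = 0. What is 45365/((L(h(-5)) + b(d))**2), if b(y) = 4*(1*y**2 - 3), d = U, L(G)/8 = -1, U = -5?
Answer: 9073/1280 ≈ 7.0883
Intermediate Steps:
h(B) = -8 (h(B) = -8 + (1/6)*0 = -8 + 0 = -8)
L(G) = -8 (L(G) = 8*(-1) = -8)
d = -5
b(y) = -12 + 4*y**2 (b(y) = 4*(y**2 - 3) = 4*(-3 + y**2) = -12 + 4*y**2)
45365/((L(h(-5)) + b(d))**2) = 45365/((-8 + (-12 + 4*(-5)**2))**2) = 45365/((-8 + (-12 + 4*25))**2) = 45365/((-8 + (-12 + 100))**2) = 45365/((-8 + 88)**2) = 45365/(80**2) = 45365/6400 = 45365*(1/6400) = 9073/1280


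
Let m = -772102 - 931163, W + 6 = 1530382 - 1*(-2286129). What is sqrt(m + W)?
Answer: 2*sqrt(528310) ≈ 1453.7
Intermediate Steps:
W = 3816505 (W = -6 + (1530382 - 1*(-2286129)) = -6 + (1530382 + 2286129) = -6 + 3816511 = 3816505)
m = -1703265
sqrt(m + W) = sqrt(-1703265 + 3816505) = sqrt(2113240) = 2*sqrt(528310)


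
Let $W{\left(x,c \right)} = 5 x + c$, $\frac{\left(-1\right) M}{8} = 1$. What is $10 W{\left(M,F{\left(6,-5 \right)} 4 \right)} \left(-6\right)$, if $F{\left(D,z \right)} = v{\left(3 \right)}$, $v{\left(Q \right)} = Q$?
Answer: $1680$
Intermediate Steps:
$M = -8$ ($M = \left(-8\right) 1 = -8$)
$F{\left(D,z \right)} = 3$
$W{\left(x,c \right)} = c + 5 x$
$10 W{\left(M,F{\left(6,-5 \right)} 4 \right)} \left(-6\right) = 10 \left(3 \cdot 4 + 5 \left(-8\right)\right) \left(-6\right) = 10 \left(12 - 40\right) \left(-6\right) = 10 \left(-28\right) \left(-6\right) = \left(-280\right) \left(-6\right) = 1680$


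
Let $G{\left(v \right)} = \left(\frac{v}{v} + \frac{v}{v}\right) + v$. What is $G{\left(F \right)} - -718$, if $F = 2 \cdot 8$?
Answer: $736$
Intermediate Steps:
$F = 16$
$G{\left(v \right)} = 2 + v$ ($G{\left(v \right)} = \left(1 + 1\right) + v = 2 + v$)
$G{\left(F \right)} - -718 = \left(2 + 16\right) - -718 = 18 + 718 = 736$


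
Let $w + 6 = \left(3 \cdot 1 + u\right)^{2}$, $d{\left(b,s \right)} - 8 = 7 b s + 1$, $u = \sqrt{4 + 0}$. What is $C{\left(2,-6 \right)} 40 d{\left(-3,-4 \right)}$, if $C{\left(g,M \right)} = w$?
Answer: $70680$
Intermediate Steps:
$u = 2$ ($u = \sqrt{4} = 2$)
$d{\left(b,s \right)} = 9 + 7 b s$ ($d{\left(b,s \right)} = 8 + \left(7 b s + 1\right) = 8 + \left(1 + 7 b s\right) = 9 + 7 b s$)
$w = 19$ ($w = -6 + \left(3 \cdot 1 + 2\right)^{2} = -6 + \left(3 + 2\right)^{2} = -6 + 5^{2} = -6 + 25 = 19$)
$C{\left(g,M \right)} = 19$
$C{\left(2,-6 \right)} 40 d{\left(-3,-4 \right)} = 19 \cdot 40 \left(9 + 7 \left(-3\right) \left(-4\right)\right) = 760 \left(9 + 84\right) = 760 \cdot 93 = 70680$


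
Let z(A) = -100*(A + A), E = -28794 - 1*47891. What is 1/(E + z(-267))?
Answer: -1/23285 ≈ -4.2946e-5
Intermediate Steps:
E = -76685 (E = -28794 - 47891 = -76685)
z(A) = -200*A
1/(E + z(-267)) = 1/(-76685 - 200*(-267)) = 1/(-76685 + 53400) = 1/(-23285) = -1/23285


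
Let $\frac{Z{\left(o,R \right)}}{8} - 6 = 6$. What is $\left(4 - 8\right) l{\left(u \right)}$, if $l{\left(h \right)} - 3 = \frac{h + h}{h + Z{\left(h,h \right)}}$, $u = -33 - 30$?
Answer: $\frac{36}{11} \approx 3.2727$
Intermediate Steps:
$Z{\left(o,R \right)} = 96$ ($Z{\left(o,R \right)} = 48 + 8 \cdot 6 = 48 + 48 = 96$)
$u = -63$ ($u = -33 - 30 = -63$)
$l{\left(h \right)} = 3 + \frac{2 h}{96 + h}$ ($l{\left(h \right)} = 3 + \frac{h + h}{h + 96} = 3 + \frac{2 h}{96 + h}$)
$\left(4 - 8\right) l{\left(u \right)} = \left(4 - 8\right) \frac{288 + 5 \left(-63\right)}{96 - 63} = - 4 \frac{288 - 315}{33} = - 4 \cdot \frac{1}{33} \left(-27\right) = \left(-4\right) \left(- \frac{9}{11}\right) = \frac{36}{11}$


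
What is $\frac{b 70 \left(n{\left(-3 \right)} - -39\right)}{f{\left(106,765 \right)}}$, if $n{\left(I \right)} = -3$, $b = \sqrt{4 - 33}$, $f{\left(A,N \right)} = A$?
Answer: $\frac{1260 i \sqrt{29}}{53} \approx 128.02 i$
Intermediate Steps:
$b = i \sqrt{29}$ ($b = \sqrt{-29} = i \sqrt{29} \approx 5.3852 i$)
$\frac{b 70 \left(n{\left(-3 \right)} - -39\right)}{f{\left(106,765 \right)}} = \frac{i \sqrt{29} \cdot 70 \left(-3 - -39\right)}{106} = 70 i \sqrt{29} \left(-3 + 39\right) \frac{1}{106} = 70 i \sqrt{29} \cdot 36 \cdot \frac{1}{106} = 2520 i \sqrt{29} \cdot \frac{1}{106} = \frac{1260 i \sqrt{29}}{53}$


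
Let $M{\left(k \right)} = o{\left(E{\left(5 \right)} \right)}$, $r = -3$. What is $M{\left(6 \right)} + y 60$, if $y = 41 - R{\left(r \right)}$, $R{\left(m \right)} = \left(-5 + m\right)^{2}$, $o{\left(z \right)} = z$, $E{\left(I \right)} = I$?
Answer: $-1375$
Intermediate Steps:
$M{\left(k \right)} = 5$
$y = -23$ ($y = 41 - \left(-5 - 3\right)^{2} = 41 - \left(-8\right)^{2} = 41 - 64 = -23$)
$M{\left(6 \right)} + y 60 = 5 - 1380 = -1375$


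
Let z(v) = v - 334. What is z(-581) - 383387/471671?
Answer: -431962352/471671 ≈ -915.81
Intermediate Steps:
z(v) = -334 + v
z(-581) - 383387/471671 = (-334 - 581) - 383387/471671 = -915 - 383387/471671 = -431962352/471671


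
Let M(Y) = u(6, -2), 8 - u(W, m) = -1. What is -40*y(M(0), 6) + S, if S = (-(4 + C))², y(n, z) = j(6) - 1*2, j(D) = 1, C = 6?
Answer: 140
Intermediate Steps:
u(W, m) = 9 (u(W, m) = 8 - 1*(-1) = 8 + 1 = 9)
M(Y) = 9
y(n, z) = -1 (y(n, z) = 1 - 1*2 = 1 - 2 = -1)
S = 100 (S = (-(4 + 6))² = (-1*10)² = (-10)² = 100)
-40*y(M(0), 6) + S = -40*(-1) + 100 = 40 + 100 = 140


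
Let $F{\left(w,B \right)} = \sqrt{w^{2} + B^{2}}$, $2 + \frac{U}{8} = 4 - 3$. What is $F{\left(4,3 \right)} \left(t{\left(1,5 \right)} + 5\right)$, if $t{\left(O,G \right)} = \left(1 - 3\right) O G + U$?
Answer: $-65$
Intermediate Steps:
$U = -8$ ($U = -16 + 8 \left(4 - 3\right) = -16 + 8 \cdot 1 = -16 + 8 = -8$)
$F{\left(w,B \right)} = \sqrt{B^{2} + w^{2}}$
$t{\left(O,G \right)} = -8 - 2 G O$ ($t{\left(O,G \right)} = \left(1 - 3\right) O G - 8 = - 2 O G - 8 = - 2 G O - 8 = -8 - 2 G O$)
$F{\left(4,3 \right)} \left(t{\left(1,5 \right)} + 5\right) = \sqrt{3^{2} + 4^{2}} \left(\left(-8 - 10 \cdot 1\right) + 5\right) = \sqrt{9 + 16} \left(\left(-8 - 10\right) + 5\right) = \sqrt{25} \left(-18 + 5\right) = 5 \left(-13\right) = -65$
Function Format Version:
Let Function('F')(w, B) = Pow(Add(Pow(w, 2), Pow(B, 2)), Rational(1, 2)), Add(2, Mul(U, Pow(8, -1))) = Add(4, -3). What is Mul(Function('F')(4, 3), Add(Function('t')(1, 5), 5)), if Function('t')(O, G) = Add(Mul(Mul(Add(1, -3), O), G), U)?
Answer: -65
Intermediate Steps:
U = -8 (U = Add(-16, Mul(8, Add(4, -3))) = Add(-16, Mul(8, 1)) = Add(-16, 8) = -8)
Function('F')(w, B) = Pow(Add(Pow(B, 2), Pow(w, 2)), Rational(1, 2))
Function('t')(O, G) = Add(-8, Mul(-2, G, O)) (Function('t')(O, G) = Add(Mul(Mul(Add(1, -3), O), G), -8) = Add(Mul(Mul(-2, O), G), -8) = Add(Mul(-2, G, O), -8) = Add(-8, Mul(-2, G, O)))
Mul(Function('F')(4, 3), Add(Function('t')(1, 5), 5)) = Mul(Pow(Add(Pow(3, 2), Pow(4, 2)), Rational(1, 2)), Add(Add(-8, Mul(-2, 5, 1)), 5)) = Mul(Pow(Add(9, 16), Rational(1, 2)), Add(Add(-8, -10), 5)) = Mul(Pow(25, Rational(1, 2)), Add(-18, 5)) = Mul(5, -13) = -65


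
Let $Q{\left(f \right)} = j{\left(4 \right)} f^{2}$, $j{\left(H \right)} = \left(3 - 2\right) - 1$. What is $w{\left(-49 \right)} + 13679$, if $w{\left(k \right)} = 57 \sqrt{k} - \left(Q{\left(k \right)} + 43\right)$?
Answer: $13636 + 399 i \approx 13636.0 + 399.0 i$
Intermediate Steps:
$j{\left(H \right)} = 0$ ($j{\left(H \right)} = 1 - 1 = 0$)
$Q{\left(f \right)} = 0$ ($Q{\left(f \right)} = 0 f^{2} = 0$)
$w{\left(k \right)} = -43 + 57 \sqrt{k}$ ($w{\left(k \right)} = 57 \sqrt{k} - \left(0 + 43\right) = 57 \sqrt{k} - 43 = -43 + 57 \sqrt{k}$)
$w{\left(-49 \right)} + 13679 = \left(-43 + 57 \sqrt{-49}\right) + 13679 = \left(-43 + 57 \cdot 7 i\right) + 13679 = \left(-43 + 399 i\right) + 13679 = 13636 + 399 i$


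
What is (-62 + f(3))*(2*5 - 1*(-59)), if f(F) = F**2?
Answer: -3657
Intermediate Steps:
(-62 + f(3))*(2*5 - 1*(-59)) = (-62 + 3**2)*(2*5 - 1*(-59)) = (-62 + 9)*(10 + 59) = -53*69 = -3657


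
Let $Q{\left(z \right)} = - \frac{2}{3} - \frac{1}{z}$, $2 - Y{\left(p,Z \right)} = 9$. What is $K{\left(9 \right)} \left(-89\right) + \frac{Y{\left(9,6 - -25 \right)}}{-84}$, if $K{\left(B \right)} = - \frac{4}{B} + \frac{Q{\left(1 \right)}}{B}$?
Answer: $\frac{6061}{108} \approx 56.12$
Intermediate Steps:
$Y{\left(p,Z \right)} = -7$ ($Y{\left(p,Z \right)} = 2 - 9 = -7$)
$Q{\left(z \right)} = - \frac{2}{3} - \frac{1}{z}$ ($Q{\left(z \right)} = \left(-2\right) \frac{1}{3} - \frac{1}{z} = - \frac{2}{3} - \frac{1}{z}$)
$K{\left(B \right)} = - \frac{17}{3 B}$ ($K{\left(B \right)} = - \frac{4}{B} + \frac{- \frac{2}{3} - 1^{-1}}{B} = - \frac{4}{B} + \frac{- \frac{2}{3} - 1}{B} = - \frac{4}{B} - \frac{5}{3 B} = - \frac{17}{3 B}$)
$K{\left(9 \right)} \left(-89\right) + \frac{Y{\left(9,6 - -25 \right)}}{-84} = - \frac{17}{3 \cdot 9} \left(-89\right) - \frac{7}{-84} = \left(- \frac{17}{3}\right) \frac{1}{9} \left(-89\right) - - \frac{1}{12} = \left(- \frac{17}{27}\right) \left(-89\right) + \frac{1}{12} = \frac{1513}{27} + \frac{1}{12} = \frac{6061}{108}$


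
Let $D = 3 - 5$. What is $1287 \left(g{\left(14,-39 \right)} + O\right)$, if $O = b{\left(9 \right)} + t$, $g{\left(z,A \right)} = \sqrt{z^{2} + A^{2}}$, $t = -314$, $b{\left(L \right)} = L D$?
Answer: $-427284 + 1287 \sqrt{1717} \approx -3.7396 \cdot 10^{5}$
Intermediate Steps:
$D = -2$ ($D = 3 - 5 = -2$)
$b{\left(L \right)} = - 2 L$ ($b{\left(L \right)} = L \left(-2\right) = - 2 L$)
$g{\left(z,A \right)} = \sqrt{A^{2} + z^{2}}$
$O = -332$ ($O = \left(-2\right) 9 - 314 = -18 - 314 = -332$)
$1287 \left(g{\left(14,-39 \right)} + O\right) = 1287 \left(\sqrt{\left(-39\right)^{2} + 14^{2}} - 332\right) = 1287 \left(\sqrt{1521 + 196} - 332\right) = 1287 \left(\sqrt{1717} - 332\right) = 1287 \left(-332 + \sqrt{1717}\right) = -427284 + 1287 \sqrt{1717}$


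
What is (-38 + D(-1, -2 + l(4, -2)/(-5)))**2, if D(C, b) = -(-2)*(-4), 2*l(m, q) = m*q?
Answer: 2116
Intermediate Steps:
l(m, q) = m*q/2 (l(m, q) = (m*q)/2 = m*q/2)
D(C, b) = -8 (D(C, b) = -2*4 = -8)
(-38 + D(-1, -2 + l(4, -2)/(-5)))**2 = (-38 - 8)**2 = (-46)**2 = 2116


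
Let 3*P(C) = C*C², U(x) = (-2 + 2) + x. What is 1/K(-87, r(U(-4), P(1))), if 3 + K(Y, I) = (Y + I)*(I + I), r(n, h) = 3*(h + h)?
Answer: -1/343 ≈ -0.0029155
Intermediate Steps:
U(x) = x (U(x) = 0 + x = x)
P(C) = C³/3 (P(C) = (C*C²)/3 = C³/3)
r(n, h) = 6*h (r(n, h) = 3*(2*h) = 6*h)
K(Y, I) = -3 + 2*I*(I + Y) (K(Y, I) = -3 + (Y + I)*(I + I) = -3 + (I + Y)*(2*I) = -3 + 2*I*(I + Y))
1/K(-87, r(U(-4), P(1))) = 1/(-3 + 2*(6*((⅓)*1³))² + 2*(6*((⅓)*1³))*(-87)) = 1/(-3 + 2*(6*((⅓)*1))² + 2*(6*((⅓)*1))*(-87)) = 1/(-3 + 2*(6*(⅓))² + 2*(6*(⅓))*(-87)) = 1/(-3 + 2*2² + 2*2*(-87)) = 1/(-3 + 2*4 - 348) = 1/(-3 + 8 - 348) = 1/(-343) = -1/343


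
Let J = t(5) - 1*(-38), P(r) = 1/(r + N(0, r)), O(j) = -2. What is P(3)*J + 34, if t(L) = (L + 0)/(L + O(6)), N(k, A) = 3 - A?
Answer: 425/9 ≈ 47.222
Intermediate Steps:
t(L) = L/(-2 + L) (t(L) = (L + 0)/(L - 2) = L/(-2 + L))
P(r) = 1/3 (P(r) = 1/(r + (3 - r)) = 1/3)
J = 119/3 (J = 5/(-2 + 5) - 1*(-38) = 5/3 + 38 = 119/3 ≈ 39.667)
P(3)*J + 34 = (1/3)*(119/3) + 34 = 119/9 + 34 = 425/9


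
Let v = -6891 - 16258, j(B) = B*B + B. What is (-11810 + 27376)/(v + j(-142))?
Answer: -15566/3127 ≈ -4.9779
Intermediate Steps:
j(B) = B + B² (j(B) = B² + B = B + B²)
v = -23149
(-11810 + 27376)/(v + j(-142)) = (-11810 + 27376)/(-23149 - 142*(1 - 142)) = 15566/(-23149 - 142*(-141)) = 15566/(-23149 + 20022) = 15566/(-3127) = 15566*(-1/3127) = -15566/3127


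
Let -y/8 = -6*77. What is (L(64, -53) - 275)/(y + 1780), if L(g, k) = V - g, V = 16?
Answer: -323/5476 ≈ -0.058985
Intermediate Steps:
L(g, k) = 16 - g
y = 3696 (y = -(-48)*77 = -8*(-462) = 3696)
(L(64, -53) - 275)/(y + 1780) = ((16 - 1*64) - 275)/(3696 + 1780) = ((16 - 64) - 275)/5476 = (-48 - 275)*(1/5476) = -323*1/5476 = -323/5476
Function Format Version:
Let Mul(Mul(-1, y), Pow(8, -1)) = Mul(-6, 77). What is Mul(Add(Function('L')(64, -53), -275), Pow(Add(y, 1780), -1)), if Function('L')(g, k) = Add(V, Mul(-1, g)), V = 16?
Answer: Rational(-323, 5476) ≈ -0.058985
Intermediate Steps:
Function('L')(g, k) = Add(16, Mul(-1, g))
y = 3696 (y = Mul(-8, Mul(-6, 77)) = Mul(-8, -462) = 3696)
Mul(Add(Function('L')(64, -53), -275), Pow(Add(y, 1780), -1)) = Mul(Add(Add(16, Mul(-1, 64)), -275), Pow(Add(3696, 1780), -1)) = Mul(Add(Add(16, -64), -275), Pow(5476, -1)) = Mul(Add(-48, -275), Rational(1, 5476)) = Mul(-323, Rational(1, 5476)) = Rational(-323, 5476)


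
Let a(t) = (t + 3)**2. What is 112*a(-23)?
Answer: 44800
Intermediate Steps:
a(t) = (3 + t)**2
112*a(-23) = 112*(3 - 23)**2 = 112*(-20)**2 = 112*400 = 44800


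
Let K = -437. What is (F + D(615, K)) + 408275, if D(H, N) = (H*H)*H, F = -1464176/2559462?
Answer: 298198629789062/1279731 ≈ 2.3302e+8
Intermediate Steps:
F = -732088/1279731 (F = -1464176*1/2559462 = -732088/1279731 ≈ -0.57206)
D(H, N) = H³ (D(H, N) = H²*H = H³)
(F + D(615, K)) + 408275 = (-732088/1279731 + 615³) + 408275 = (-732088/1279731 + 232608375) + 408275 = 297676147615037/1279731 + 408275 = 298198629789062/1279731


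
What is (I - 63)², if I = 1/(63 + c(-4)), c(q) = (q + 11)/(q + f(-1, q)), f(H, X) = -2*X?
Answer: 266113969/67081 ≈ 3967.1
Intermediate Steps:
c(q) = -(11 + q)/q (c(q) = (q + 11)/(q - 2*q) = (11 + q)/((-q)) = (11 + q)*(-1/q) = -(11 + q)/q)
I = 4/259 (I = 1/(63 + (-11 - 1*(-4))/(-4)) = 1/(63 - (-11 + 4)/4) = 1/(63 - ¼*(-7)) = 1/(63 + 7/4) = 1/(259/4) = 4/259 ≈ 0.015444)
(I - 63)² = (4/259 - 63)² = (-16313/259)² = 266113969/67081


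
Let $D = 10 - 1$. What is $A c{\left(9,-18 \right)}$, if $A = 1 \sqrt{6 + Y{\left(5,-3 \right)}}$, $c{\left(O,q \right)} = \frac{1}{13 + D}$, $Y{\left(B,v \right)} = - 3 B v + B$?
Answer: $\frac{\sqrt{14}}{11} \approx 0.34015$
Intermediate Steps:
$Y{\left(B,v \right)} = B - 3 B v$ ($Y{\left(B,v \right)} = - 3 B v + B = B - 3 B v$)
$D = 9$ ($D = 10 - 1 = 9$)
$c{\left(O,q \right)} = \frac{1}{22}$ ($c{\left(O,q \right)} = \frac{1}{13 + 9} = \frac{1}{22}$)
$A = 2 \sqrt{14}$ ($A = 1 \sqrt{6 + 5 \left(1 - -9\right)} = 1 \sqrt{6 + 5 \left(1 + 9\right)} = 1 \sqrt{6 + 5 \cdot 10} = 1 \sqrt{6 + 50} = 1 \sqrt{56} = 1 \cdot 2 \sqrt{14} = 2 \sqrt{14} \approx 7.4833$)
$A c{\left(9,-18 \right)} = 2 \sqrt{14} \cdot \frac{1}{22} = \frac{\sqrt{14}}{11}$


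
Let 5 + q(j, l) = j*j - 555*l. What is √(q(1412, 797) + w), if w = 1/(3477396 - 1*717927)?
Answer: √11813428196545702713/2759469 ≈ 1245.6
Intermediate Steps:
q(j, l) = -5 + j² - 555*l (q(j, l) = -5 + (j*j - 555*l) = -5 + (j² - 555*l) = -5 + j² - 555*l)
w = 1/2759469 (w = 1/(3477396 - 717927) = 1/2759469 ≈ 3.6239e-7)
√(q(1412, 797) + w) = √((-5 + 1412² - 555*797) + 1/2759469) = √((-5 + 1993744 - 442335) + 1/2759469) = √(1551404 + 1/2759469) = √(4281051244477/2759469) = √11813428196545702713/2759469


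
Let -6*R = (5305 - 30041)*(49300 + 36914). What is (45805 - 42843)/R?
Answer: 1481/177715792 ≈ 8.3335e-6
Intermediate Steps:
R = 355431584 (R = -(5305 - 30041)*(49300 + 36914)/6 = -(-12368)*86214/3 = -⅙*(-2132589504) = 355431584)
(45805 - 42843)/R = (45805 - 42843)/355431584 = 2962*(1/355431584) = 1481/177715792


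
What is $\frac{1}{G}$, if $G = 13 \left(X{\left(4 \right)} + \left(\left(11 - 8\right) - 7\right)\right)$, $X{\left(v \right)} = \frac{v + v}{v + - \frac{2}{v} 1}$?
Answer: $- \frac{7}{156} \approx -0.044872$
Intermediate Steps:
$X{\left(v \right)} = \frac{2 v}{v - \frac{2}{v}}$
$G = - \frac{156}{7}$ ($G = 13 \left(\frac{2 \cdot 4^{2}}{-2 + 4^{2}} + \left(\left(11 - 8\right) - 7\right)\right) = 13 \left(2 \cdot 16 \frac{1}{-2 + 16} + \left(3 - 7\right)\right) = 13 \left(2 \cdot 16 \cdot \frac{1}{14} - 4\right) = 13 \left(\frac{16}{7} - 4\right) = 13 \left(- \frac{12}{7}\right) = - \frac{156}{7} \approx -22.286$)
$\frac{1}{G} = \frac{1}{- \frac{156}{7}} = - \frac{7}{156}$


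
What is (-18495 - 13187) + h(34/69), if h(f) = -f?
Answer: -2186092/69 ≈ -31683.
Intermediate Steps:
(-18495 - 13187) + h(34/69) = (-18495 - 13187) - 34/69 = -31682 - 34/69 = -2186092/69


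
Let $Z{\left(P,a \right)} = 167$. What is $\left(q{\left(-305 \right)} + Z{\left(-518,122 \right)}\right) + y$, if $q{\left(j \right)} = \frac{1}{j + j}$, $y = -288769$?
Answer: $- \frac{176047221}{610} \approx -2.886 \cdot 10^{5}$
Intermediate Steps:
$q{\left(j \right)} = \frac{1}{2 j}$
$\left(q{\left(-305 \right)} + Z{\left(-518,122 \right)}\right) + y = \left(\frac{1}{2 \left(-305\right)} + 167\right) - 288769 = \left(\frac{1}{2} \left(- \frac{1}{305}\right) + 167\right) - 288769 = \left(- \frac{1}{610} + 167\right) - 288769 = \frac{101869}{610} - 288769 = - \frac{176047221}{610}$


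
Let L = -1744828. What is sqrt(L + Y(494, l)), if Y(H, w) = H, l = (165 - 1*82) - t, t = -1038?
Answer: I*sqrt(1744334) ≈ 1320.7*I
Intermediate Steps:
l = 1121 (l = (165 - 1*82) - 1*(-1038) = (165 - 82) + 1038 = 83 + 1038 = 1121)
sqrt(L + Y(494, l)) = sqrt(-1744828 + 494) = sqrt(-1744334) = I*sqrt(1744334)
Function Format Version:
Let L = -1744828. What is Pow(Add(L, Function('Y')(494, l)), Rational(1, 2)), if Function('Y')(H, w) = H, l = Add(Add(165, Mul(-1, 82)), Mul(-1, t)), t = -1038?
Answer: Mul(I, Pow(1744334, Rational(1, 2))) ≈ Mul(1320.7, I)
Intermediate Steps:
l = 1121 (l = Add(Add(165, Mul(-1, 82)), Mul(-1, -1038)) = Add(Add(165, -82), 1038) = Add(83, 1038) = 1121)
Pow(Add(L, Function('Y')(494, l)), Rational(1, 2)) = Pow(Add(-1744828, 494), Rational(1, 2)) = Pow(-1744334, Rational(1, 2)) = Mul(I, Pow(1744334, Rational(1, 2)))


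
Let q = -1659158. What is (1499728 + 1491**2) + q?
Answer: 2063651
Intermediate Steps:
(1499728 + 1491**2) + q = (1499728 + 1491**2) - 1659158 = (1499728 + 2223081) - 1659158 = 3722809 - 1659158 = 2063651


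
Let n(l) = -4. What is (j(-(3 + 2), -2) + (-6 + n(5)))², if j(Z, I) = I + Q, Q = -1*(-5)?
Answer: 49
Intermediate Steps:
Q = 5
j(Z, I) = 5 + I (j(Z, I) = I + 5 = 5 + I)
(j(-(3 + 2), -2) + (-6 + n(5)))² = ((5 - 2) + (-6 - 4))² = (3 - 10)² = (-7)² = 49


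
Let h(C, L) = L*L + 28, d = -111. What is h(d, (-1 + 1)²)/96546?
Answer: 14/48273 ≈ 0.00029002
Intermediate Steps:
h(C, L) = 28 + L² (h(C, L) = L² + 28 = 28 + L²)
h(d, (-1 + 1)²)/96546 = (28 + ((-1 + 1)²)²)/96546 = (28 + (0²)²)*(1/96546) = (28 + 0²)*(1/96546) = (28 + 0)*(1/96546) = 28*(1/96546) = 14/48273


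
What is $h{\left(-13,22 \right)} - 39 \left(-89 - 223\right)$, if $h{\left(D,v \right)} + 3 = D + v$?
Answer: $12174$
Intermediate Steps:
$h{\left(D,v \right)} = -3 + D + v$ ($h{\left(D,v \right)} = -3 + \left(D + v\right) = -3 + D + v$)
$h{\left(-13,22 \right)} - 39 \left(-89 - 223\right) = \left(-3 - 13 + 22\right) - 39 \left(-89 - 223\right) = 6 - -12168 = 6 + 12168 = 12174$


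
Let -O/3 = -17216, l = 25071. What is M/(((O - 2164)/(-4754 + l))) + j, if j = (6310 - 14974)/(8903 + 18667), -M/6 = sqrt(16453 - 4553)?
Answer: -1444/4595 - 304755*sqrt(119)/12371 ≈ -269.05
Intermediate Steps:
O = 51648 (O = -3*(-17216) = 51648)
M = -60*sqrt(119) (M = -6*sqrt(16453 - 4553) = -60*sqrt(119) ≈ -654.52)
j = -1444/4595 (j = -8664/27570 = -8664*1/27570 = -1444/4595 ≈ -0.31425)
M/(((O - 2164)/(-4754 + l))) + j = (-60*sqrt(119))/(((51648 - 2164)/(-4754 + 25071))) - 1444/4595 = (-60*sqrt(119))/((49484/20317)) - 1444/4595 = (-60*sqrt(119))/((49484*(1/20317))) - 1444/4595 = (-60*sqrt(119))/(49484/20317) - 1444/4595 = -60*sqrt(119)*(20317/49484) - 1444/4595 = -304755*sqrt(119)/12371 - 1444/4595 = -1444/4595 - 304755*sqrt(119)/12371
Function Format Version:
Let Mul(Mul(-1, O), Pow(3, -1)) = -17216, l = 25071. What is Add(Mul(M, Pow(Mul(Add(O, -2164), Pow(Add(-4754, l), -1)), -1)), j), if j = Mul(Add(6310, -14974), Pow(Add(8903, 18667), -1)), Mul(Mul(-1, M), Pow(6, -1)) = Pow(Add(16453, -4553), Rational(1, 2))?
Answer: Add(Rational(-1444, 4595), Mul(Rational(-304755, 12371), Pow(119, Rational(1, 2)))) ≈ -269.05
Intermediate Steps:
O = 51648 (O = Mul(-3, -17216) = 51648)
M = Mul(-60, Pow(119, Rational(1, 2))) (M = Mul(-6, Pow(Add(16453, -4553), Rational(1, 2))) = Mul(-6, Pow(11900, Rational(1, 2))) = Mul(-6, Mul(10, Pow(119, Rational(1, 2)))) = Mul(-60, Pow(119, Rational(1, 2))) ≈ -654.52)
j = Rational(-1444, 4595) (j = Mul(-8664, Pow(27570, -1)) = Mul(-8664, Rational(1, 27570)) = Rational(-1444, 4595) ≈ -0.31425)
Add(Mul(M, Pow(Mul(Add(O, -2164), Pow(Add(-4754, l), -1)), -1)), j) = Add(Mul(Mul(-60, Pow(119, Rational(1, 2))), Pow(Mul(Add(51648, -2164), Pow(Add(-4754, 25071), -1)), -1)), Rational(-1444, 4595)) = Add(Mul(Mul(-60, Pow(119, Rational(1, 2))), Pow(Mul(49484, Pow(20317, -1)), -1)), Rational(-1444, 4595)) = Add(Mul(Mul(-60, Pow(119, Rational(1, 2))), Pow(Mul(49484, Rational(1, 20317)), -1)), Rational(-1444, 4595)) = Add(Mul(Mul(-60, Pow(119, Rational(1, 2))), Pow(Rational(49484, 20317), -1)), Rational(-1444, 4595)) = Add(Mul(Mul(-60, Pow(119, Rational(1, 2))), Rational(20317, 49484)), Rational(-1444, 4595)) = Add(Mul(Rational(-304755, 12371), Pow(119, Rational(1, 2))), Rational(-1444, 4595)) = Add(Rational(-1444, 4595), Mul(Rational(-304755, 12371), Pow(119, Rational(1, 2))))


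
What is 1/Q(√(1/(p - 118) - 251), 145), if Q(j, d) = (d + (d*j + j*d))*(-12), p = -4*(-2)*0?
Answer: -59/103176780 + I*√388338/34392260 ≈ -5.7183e-7 + 1.8119e-5*I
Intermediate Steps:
p = 0 (p = 8*0 = 0)
Q(j, d) = -12*d - 24*d*j (Q(j, d) = (d + (d*j + d*j))*(-12) = (d + 2*d*j)*(-12) = -12*d - 24*d*j)
1/Q(√(1/(p - 118) - 251), 145) = 1/(-12*145*(1 + 2*√(1/(0 - 118) - 251))) = 1/(-12*145*(1 + 2*√(1/(-118) - 251))) = 1/(-12*145*(1 + 2*√(-1/118 - 251))) = 1/(-12*145*(1 + 2*√(-29619/118))) = 1/(-12*145*(1 + 2*(3*I*√388338/118))) = 1/(-12*145*(1 + 3*I*√388338/59)) = 1/(-1740 - 5220*I*√388338/59)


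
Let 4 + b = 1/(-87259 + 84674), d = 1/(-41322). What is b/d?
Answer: 427310802/2585 ≈ 1.6530e+5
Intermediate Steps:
d = -1/41322 ≈ -2.4200e-5
b = -10341/2585 (b = -4 + 1/(-87259 + 84674) = -4 + 1/(-2585) = -4 - 1/2585 = -10341/2585 ≈ -4.0004)
b/d = -10341/(2585*(-1/41322)) = -10341/2585*(-41322) = 427310802/2585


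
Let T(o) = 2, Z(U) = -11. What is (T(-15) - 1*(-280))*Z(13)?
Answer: -3102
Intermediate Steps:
(T(-15) - 1*(-280))*Z(13) = (2 - 1*(-280))*(-11) = (2 + 280)*(-11) = 282*(-11) = -3102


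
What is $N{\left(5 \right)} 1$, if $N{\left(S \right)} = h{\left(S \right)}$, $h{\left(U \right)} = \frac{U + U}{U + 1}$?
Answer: $\frac{5}{3} \approx 1.6667$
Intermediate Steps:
$h{\left(U \right)} = \frac{2 U}{1 + U}$
$N{\left(S \right)} = \frac{2 S}{1 + S}$
$N{\left(5 \right)} 1 = 2 \cdot 5 \frac{1}{1 + 5} \cdot 1 = 2 \cdot 5 \cdot \frac{1}{6} \cdot 1 = \frac{5}{3} \cdot 1 = \frac{5}{3}$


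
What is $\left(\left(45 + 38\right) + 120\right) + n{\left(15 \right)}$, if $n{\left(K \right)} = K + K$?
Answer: $233$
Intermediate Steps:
$n{\left(K \right)} = 2 K$
$\left(\left(45 + 38\right) + 120\right) + n{\left(15 \right)} = \left(\left(45 + 38\right) + 120\right) + 2 \cdot 15 = \left(83 + 120\right) + 30 = 203 + 30 = 233$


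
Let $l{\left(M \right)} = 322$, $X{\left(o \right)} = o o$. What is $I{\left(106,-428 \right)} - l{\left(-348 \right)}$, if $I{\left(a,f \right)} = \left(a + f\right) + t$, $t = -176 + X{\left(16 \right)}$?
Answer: $-564$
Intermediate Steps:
$X{\left(o \right)} = o^{2}$
$t = 80$ ($t = -176 + 16^{2} = -176 + 256 = 80$)
$I{\left(a,f \right)} = 80 + a + f$ ($I{\left(a,f \right)} = \left(a + f\right) + 80 = 80 + a + f$)
$I{\left(106,-428 \right)} - l{\left(-348 \right)} = \left(80 + 106 - 428\right) - 322 = -242 - 322 = -564$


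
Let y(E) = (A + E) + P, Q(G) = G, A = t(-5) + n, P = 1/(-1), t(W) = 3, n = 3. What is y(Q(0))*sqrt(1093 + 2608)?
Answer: 5*sqrt(3701) ≈ 304.18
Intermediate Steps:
P = -1
A = 6 (A = 3 + 3 = 6)
y(E) = 5 + E (y(E) = (6 + E) - 1 = 5 + E)
y(Q(0))*sqrt(1093 + 2608) = (5 + 0)*sqrt(1093 + 2608) = 5*sqrt(3701)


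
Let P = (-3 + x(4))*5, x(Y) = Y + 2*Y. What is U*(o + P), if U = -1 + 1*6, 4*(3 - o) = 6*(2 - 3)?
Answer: 495/2 ≈ 247.50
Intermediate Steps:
x(Y) = 3*Y
o = 9/2 (o = 3 - 3*(2 - 3)/2 = 3 - 3*(-1)/2 = 3 - 1/4*(-6) = 3 + 3/2 = 9/2 ≈ 4.5000)
U = 5 (U = -1 + 6 = 5)
P = 45 (P = (-3 + 3*4)*5 = (-3 + 12)*5 = 9*5 = 45)
U*(o + P) = 5*(9/2 + 45) = 5*(99/2) = 495/2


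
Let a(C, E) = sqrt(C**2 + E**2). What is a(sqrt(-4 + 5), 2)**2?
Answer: 5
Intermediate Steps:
a(sqrt(-4 + 5), 2)**2 = (sqrt((sqrt(-4 + 5))**2 + 2**2))**2 = (sqrt((sqrt(1))**2 + 4))**2 = (sqrt(1**2 + 4))**2 = (sqrt(1 + 4))**2 = (sqrt(5))**2 = 5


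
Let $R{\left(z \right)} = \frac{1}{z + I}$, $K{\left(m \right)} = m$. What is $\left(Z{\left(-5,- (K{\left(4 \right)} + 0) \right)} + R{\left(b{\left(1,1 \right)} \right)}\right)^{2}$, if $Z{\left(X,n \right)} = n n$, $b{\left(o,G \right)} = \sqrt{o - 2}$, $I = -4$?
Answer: $\frac{\left(268 - i\right)^{2}}{289} \approx 248.52 - 1.8547 i$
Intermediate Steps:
$b{\left(o,G \right)} = \sqrt{-2 + o}$
$R{\left(z \right)} = \frac{1}{-4 + z}$ ($R{\left(z \right)} = \frac{1}{z - 4} = \frac{1}{-4 + z}$)
$Z{\left(X,n \right)} = n^{2}$
$\left(Z{\left(-5,- (K{\left(4 \right)} + 0) \right)} + R{\left(b{\left(1,1 \right)} \right)}\right)^{2} = \left(\left(- (4 + 0)\right)^{2} + \frac{1}{-4 + \sqrt{-2 + 1}}\right)^{2} = \left(\left(\left(-1\right) 4\right)^{2} + \frac{1}{-4 + \sqrt{-1}}\right)^{2} = \left(\left(-4\right)^{2} + \frac{1}{-4 + i}\right)^{2} = \left(16 + \frac{-4 - i}{17}\right)^{2}$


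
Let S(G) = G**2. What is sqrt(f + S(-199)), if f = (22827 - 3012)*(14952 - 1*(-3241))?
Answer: 2*sqrt(90133474) ≈ 18988.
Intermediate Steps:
f = 360494295 (f = 19815*(14952 + 3241) = 19815*18193 = 360494295)
sqrt(f + S(-199)) = sqrt(360494295 + (-199)**2) = sqrt(360494295 + 39601) = sqrt(360533896) = 2*sqrt(90133474)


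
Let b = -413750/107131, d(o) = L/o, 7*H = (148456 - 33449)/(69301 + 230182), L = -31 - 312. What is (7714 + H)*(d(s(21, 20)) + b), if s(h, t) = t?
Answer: -728060431906792253/4491747858220 ≈ -1.6209e+5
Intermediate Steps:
L = -343
H = 115007/2096381 (H = ((148456 - 33449)/(69301 + 230182))/7 = (115007/299483)/7 = (115007*(1/299483))/7 = (⅐)*(115007/299483) = 115007/2096381 ≈ 0.054860)
d(o) = -343/o
b = -413750/107131 (b = -413750*1/107131 = -413750/107131 ≈ -3.8621)
(7714 + H)*(d(s(21, 20)) + b) = (7714 + 115007/2096381)*(-343/20 - 413750/107131) = 16171598041*(-343*1/20 - 413750/107131)/2096381 = 16171598041*(-343/20 - 413750/107131)/2096381 = (16171598041/2096381)*(-45020933/2142620) = -728060431906792253/4491747858220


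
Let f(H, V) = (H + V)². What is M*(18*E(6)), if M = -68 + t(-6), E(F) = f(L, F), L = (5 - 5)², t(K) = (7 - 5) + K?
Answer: -46656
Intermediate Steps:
t(K) = 2 + K
L = 0 (L = 0² = 0)
E(F) = F² (E(F) = (0 + F)² = F²)
M = -72 (M = -68 + (2 - 6) = -68 - 4 = -72)
M*(18*E(6)) = -1296*6² = -1296*36 = -72*648 = -46656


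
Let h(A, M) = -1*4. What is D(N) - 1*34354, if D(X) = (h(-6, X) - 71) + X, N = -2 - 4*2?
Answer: -34439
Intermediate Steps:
h(A, M) = -4
N = -10 (N = -2 - 8 = -10)
D(X) = -75 + X (D(X) = (-4 - 71) + X = -75 + X)
D(N) - 1*34354 = (-75 - 10) - 1*34354 = -85 - 34354 = -34439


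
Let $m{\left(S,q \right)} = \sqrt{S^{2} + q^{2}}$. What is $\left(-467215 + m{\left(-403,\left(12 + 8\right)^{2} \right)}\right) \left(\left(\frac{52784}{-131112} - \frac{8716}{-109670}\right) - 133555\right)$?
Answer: $\frac{11215490671695248099}{179738163} - \frac{120024942175393 \sqrt{322409}}{898690815} \approx 6.2323 \cdot 10^{10}$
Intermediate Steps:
$\left(-467215 + m{\left(-403,\left(12 + 8\right)^{2} \right)}\right) \left(\left(\frac{52784}{-131112} - \frac{8716}{-109670}\right) - 133555\right) = \left(-467215 + \sqrt{\left(-403\right)^{2} + \left(\left(12 + 8\right)^{2}\right)^{2}}\right) \left(\left(\frac{52784}{-131112} - \frac{8716}{-109670}\right) - 133555\right) = \left(-467215 + \sqrt{162409 + \left(20^{2}\right)^{2}}\right) \left(\left(52784 \left(- \frac{1}{131112}\right) - - \frac{4358}{54835}\right) - 133555\right) = \left(-467215 + \sqrt{162409 + 400^{2}}\right) \left(\left(- \frac{6598}{16389} + \frac{4358}{54835}\right) - 133555\right) = \left(-467215 + \sqrt{162409 + 160000}\right) \left(- \frac{290378068}{898690815} - 133555\right) = \left(-467215 + \sqrt{322409}\right) \left(- \frac{120024942175393}{898690815}\right) = \frac{11215490671695248099}{179738163} - \frac{120024942175393 \sqrt{322409}}{898690815}$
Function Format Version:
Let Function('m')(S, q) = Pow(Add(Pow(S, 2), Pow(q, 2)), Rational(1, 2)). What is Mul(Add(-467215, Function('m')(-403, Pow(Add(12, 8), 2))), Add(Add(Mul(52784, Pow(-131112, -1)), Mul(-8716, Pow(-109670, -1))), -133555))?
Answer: Add(Rational(11215490671695248099, 179738163), Mul(Rational(-120024942175393, 898690815), Pow(322409, Rational(1, 2)))) ≈ 6.2323e+10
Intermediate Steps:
Mul(Add(-467215, Function('m')(-403, Pow(Add(12, 8), 2))), Add(Add(Mul(52784, Pow(-131112, -1)), Mul(-8716, Pow(-109670, -1))), -133555)) = Mul(Add(-467215, Pow(Add(Pow(-403, 2), Pow(Pow(Add(12, 8), 2), 2)), Rational(1, 2))), Add(Add(Mul(52784, Pow(-131112, -1)), Mul(-8716, Pow(-109670, -1))), -133555)) = Mul(Add(-467215, Pow(Add(162409, Pow(Pow(20, 2), 2)), Rational(1, 2))), Add(Add(Mul(52784, Rational(-1, 131112)), Mul(-8716, Rational(-1, 109670))), -133555)) = Mul(Add(-467215, Pow(Add(162409, Pow(400, 2)), Rational(1, 2))), Add(Add(Rational(-6598, 16389), Rational(4358, 54835)), -133555)) = Mul(Add(-467215, Pow(Add(162409, 160000), Rational(1, 2))), Add(Rational(-290378068, 898690815), -133555)) = Mul(Add(-467215, Pow(322409, Rational(1, 2))), Rational(-120024942175393, 898690815)) = Add(Rational(11215490671695248099, 179738163), Mul(Rational(-120024942175393, 898690815), Pow(322409, Rational(1, 2))))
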